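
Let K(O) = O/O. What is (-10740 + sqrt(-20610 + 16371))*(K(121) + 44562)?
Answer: -478606620 + 133689*I*sqrt(471) ≈ -4.7861e+8 + 2.9014e+6*I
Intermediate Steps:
K(O) = 1
(-10740 + sqrt(-20610 + 16371))*(K(121) + 44562) = (-10740 + sqrt(-20610 + 16371))*(1 + 44562) = (-10740 + sqrt(-4239))*44563 = (-10740 + 3*I*sqrt(471))*44563 = -478606620 + 133689*I*sqrt(471)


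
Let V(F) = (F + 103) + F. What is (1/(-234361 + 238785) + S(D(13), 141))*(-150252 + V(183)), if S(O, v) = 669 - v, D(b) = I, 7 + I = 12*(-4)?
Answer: -349874065559/4424 ≈ -7.9085e+7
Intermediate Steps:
I = -55 (I = -7 + 12*(-4) = -7 - 48 = -55)
D(b) = -55
V(F) = 103 + 2*F (V(F) = (103 + F) + F = 103 + 2*F)
(1/(-234361 + 238785) + S(D(13), 141))*(-150252 + V(183)) = (1/(-234361 + 238785) + (669 - 1*141))*(-150252 + (103 + 2*183)) = (1/4424 + (669 - 141))*(-150252 + (103 + 366)) = (1/4424 + 528)*(-150252 + 469) = (2335873/4424)*(-149783) = -349874065559/4424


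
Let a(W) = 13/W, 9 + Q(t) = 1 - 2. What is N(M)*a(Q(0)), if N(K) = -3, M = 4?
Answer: 39/10 ≈ 3.9000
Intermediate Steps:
Q(t) = -10 (Q(t) = -9 + (1 - 2) = -9 - 1 = -10)
N(M)*a(Q(0)) = -39/(-10) = -39*(-1)/10 = -3*(-13/10) = 39/10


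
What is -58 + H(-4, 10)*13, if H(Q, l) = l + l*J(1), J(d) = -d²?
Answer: -58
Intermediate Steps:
H(Q, l) = 0 (H(Q, l) = l + l*(-1*1²) = l + l*(-1*1) = l + l*(-1) = l - l = 0)
-58 + H(-4, 10)*13 = -58 + 0*13 = -58 + 0 = -58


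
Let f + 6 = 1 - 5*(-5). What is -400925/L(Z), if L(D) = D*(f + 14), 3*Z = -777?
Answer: 57275/1258 ≈ 45.529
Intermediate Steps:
Z = -259 (Z = (⅓)*(-777) = -259)
f = 20 (f = -6 + (1 - 5*(-5)) = -6 + (1 + 25) = -6 + 26 = 20)
L(D) = 34*D (L(D) = D*(20 + 14) = D*34 = 34*D)
-400925/L(Z) = -400925/(34*(-259)) = -400925/(-8806) = -400925*(-1/8806) = 57275/1258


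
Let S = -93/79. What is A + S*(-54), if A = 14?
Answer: 6128/79 ≈ 77.570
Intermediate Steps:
S = -93/79 (S = -93*1/79 = -93/79 ≈ -1.1772)
A + S*(-54) = 14 - 93/79*(-54) = 14 + 5022/79 = 6128/79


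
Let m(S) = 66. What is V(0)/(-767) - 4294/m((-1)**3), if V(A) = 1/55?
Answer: -8233748/126555 ≈ -65.061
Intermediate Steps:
V(A) = 1/55
V(0)/(-767) - 4294/m((-1)**3) = (1/55)/(-767) - 4294/66 = (1/55)*(-1/767) - 4294*1/66 = -1/42185 - 2147/33 = -8233748/126555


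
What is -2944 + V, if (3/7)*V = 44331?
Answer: 100495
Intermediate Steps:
V = 103439 (V = (7/3)*44331 = 103439)
-2944 + V = -2944 + 103439 = 100495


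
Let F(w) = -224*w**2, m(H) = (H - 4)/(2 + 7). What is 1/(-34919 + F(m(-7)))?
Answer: -81/2855543 ≈ -2.8366e-5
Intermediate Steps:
m(H) = -4/9 + H/9 (m(H) = (-4 + H)/9 = (-4 + H)*(1/9) = -4/9 + H/9)
1/(-34919 + F(m(-7))) = 1/(-34919 - 224*(-4/9 + (1/9)*(-7))**2) = 1/(-34919 - 224*(-4/9 - 7/9)**2) = 1/(-34919 - 224*(-11/9)**2) = 1/(-34919 - 224*121/81) = 1/(-34919 - 27104/81) = 1/(-2855543/81) = -81/2855543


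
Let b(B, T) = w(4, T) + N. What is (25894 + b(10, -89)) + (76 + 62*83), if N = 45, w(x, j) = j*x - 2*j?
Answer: 30983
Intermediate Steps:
w(x, j) = -2*j + j*x
b(B, T) = 45 + 2*T (b(B, T) = T*(-2 + 4) + 45 = T*2 + 45 = 2*T + 45 = 45 + 2*T)
(25894 + b(10, -89)) + (76 + 62*83) = (25894 + (45 + 2*(-89))) + (76 + 62*83) = (25894 + (45 - 178)) + (76 + 5146) = (25894 - 133) + 5222 = 25761 + 5222 = 30983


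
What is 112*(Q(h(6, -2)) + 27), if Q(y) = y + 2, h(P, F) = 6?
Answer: 3920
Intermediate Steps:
Q(y) = 2 + y
112*(Q(h(6, -2)) + 27) = 112*((2 + 6) + 27) = 112*(8 + 27) = 112*35 = 3920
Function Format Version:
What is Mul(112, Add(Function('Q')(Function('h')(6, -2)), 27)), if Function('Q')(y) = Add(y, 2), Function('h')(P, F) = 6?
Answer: 3920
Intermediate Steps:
Function('Q')(y) = Add(2, y)
Mul(112, Add(Function('Q')(Function('h')(6, -2)), 27)) = Mul(112, Add(Add(2, 6), 27)) = Mul(112, Add(8, 27)) = Mul(112, 35) = 3920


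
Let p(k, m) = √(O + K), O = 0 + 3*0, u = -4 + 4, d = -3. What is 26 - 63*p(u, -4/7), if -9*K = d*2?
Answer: 26 - 21*√6 ≈ -25.439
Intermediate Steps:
K = ⅔ (K = -(-1)*2/3 = -⅑*(-6) = ⅔ ≈ 0.66667)
u = 0
O = 0 (O = 0 + 0 = 0)
p(k, m) = √6/3 (p(k, m) = √(0 + ⅔) = √(⅔) = √6/3)
26 - 63*p(u, -4/7) = 26 - 21*√6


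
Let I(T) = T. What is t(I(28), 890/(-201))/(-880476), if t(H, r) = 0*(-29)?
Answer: 0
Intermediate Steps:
t(H, r) = 0
t(I(28), 890/(-201))/(-880476) = 0/(-880476) = 0*(-1/880476) = 0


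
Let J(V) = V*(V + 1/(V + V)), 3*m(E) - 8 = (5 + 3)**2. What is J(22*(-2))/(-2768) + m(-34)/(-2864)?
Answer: -701571/990944 ≈ -0.70798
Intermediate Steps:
m(E) = 24 (m(E) = 8/3 + (5 + 3)**2/3 = 8/3 + (1/3)*8**2 = 8/3 + (1/3)*64 = 8/3 + 64/3 = 24)
J(V) = V*(V + 1/(2*V))
J(22*(-2))/(-2768) + m(-34)/(-2864) = (1/2 + (22*(-2))**2)/(-2768) + 24/(-2864) = (1/2 + (-44)**2)*(-1/2768) + 24*(-1/2864) = (1/2 + 1936)*(-1/2768) - 3/358 = (3873/2)*(-1/2768) - 3/358 = -3873/5536 - 3/358 = -701571/990944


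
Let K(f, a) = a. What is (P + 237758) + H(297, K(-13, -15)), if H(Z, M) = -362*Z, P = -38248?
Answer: 91996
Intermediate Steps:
(P + 237758) + H(297, K(-13, -15)) = (-38248 + 237758) - 362*297 = 199510 - 107514 = 91996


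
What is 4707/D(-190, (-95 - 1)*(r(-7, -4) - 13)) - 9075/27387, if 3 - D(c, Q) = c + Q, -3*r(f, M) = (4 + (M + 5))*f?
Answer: 42773578/593385 ≈ 72.084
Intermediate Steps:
r(f, M) = -f*(9 + M)/3 (r(f, M) = -(4 + (M + 5))*f/3 = -(4 + (5 + M))*f/3 = -(9 + M)*f/3 = -f*(9 + M)/3)
D(c, Q) = 3 - Q - c (D(c, Q) = 3 - (c + Q) = 3 - (Q + c) = 3 + (-Q - c) = 3 - Q - c)
4707/D(-190, (-95 - 1)*(r(-7, -4) - 13)) - 9075/27387 = 4707/(3 - (-95 - 1)*(-⅓*(-7)*(9 - 4) - 13) - 1*(-190)) - 9075/27387 = 4707/(3 - (-96)*(-⅓*(-7)*5 - 13) + 190) - 9075*1/27387 = 4707/(3 - (-96)*(35/3 - 13) + 190) - 3025/9129 = 4707/(3 - (-96)*(-4)/3 + 190) - 3025/9129 = 4707/(3 - 1*128 + 190) - 3025/9129 = 4707/(3 - 128 + 190) - 3025/9129 = 4707/65 - 3025/9129 = 42773578/593385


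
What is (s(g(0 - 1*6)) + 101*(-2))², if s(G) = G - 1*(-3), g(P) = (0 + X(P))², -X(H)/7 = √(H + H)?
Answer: 619369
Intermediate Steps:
X(H) = -7*√2*√H (X(H) = -7*√(H + H) = -7*√2*√H)
g(P) = 98*P (g(P) = (0 - 7*√2*√P)² = (-7*√2*√P)² = 98*P)
s(G) = 3 + G (s(G) = G + 3 = 3 + G)
(s(g(0 - 1*6)) + 101*(-2))² = ((3 + 98*(0 - 1*6)) + 101*(-2))² = ((3 + 98*(0 - 6)) - 202)² = ((3 + 98*(-6)) - 202)² = ((3 - 588) - 202)² = (-585 - 202)² = (-787)² = 619369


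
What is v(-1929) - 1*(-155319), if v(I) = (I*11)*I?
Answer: 41086770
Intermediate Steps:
v(I) = 11*I² (v(I) = (11*I)*I = 11*I²)
v(-1929) - 1*(-155319) = 11*(-1929)² - 1*(-155319) = 11*3721041 + 155319 = 40931451 + 155319 = 41086770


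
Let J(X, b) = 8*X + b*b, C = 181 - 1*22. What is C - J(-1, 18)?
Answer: -157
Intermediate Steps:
C = 159 (C = 181 - 22 = 159)
J(X, b) = b² + 8*X (J(X, b) = 8*X + b² = b² + 8*X)
C - J(-1, 18) = 159 - (18² + 8*(-1)) = 159 - (324 - 8) = 159 - 1*316 = 159 - 316 = -157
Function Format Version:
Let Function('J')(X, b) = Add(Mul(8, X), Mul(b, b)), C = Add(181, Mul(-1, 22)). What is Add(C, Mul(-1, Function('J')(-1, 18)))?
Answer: -157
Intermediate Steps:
C = 159 (C = Add(181, -22) = 159)
Function('J')(X, b) = Add(Pow(b, 2), Mul(8, X)) (Function('J')(X, b) = Add(Mul(8, X), Pow(b, 2)) = Add(Pow(b, 2), Mul(8, X)))
Add(C, Mul(-1, Function('J')(-1, 18))) = Add(159, Mul(-1, Add(Pow(18, 2), Mul(8, -1)))) = Add(159, Mul(-1, Add(324, -8))) = Add(159, Mul(-1, 316)) = Add(159, -316) = -157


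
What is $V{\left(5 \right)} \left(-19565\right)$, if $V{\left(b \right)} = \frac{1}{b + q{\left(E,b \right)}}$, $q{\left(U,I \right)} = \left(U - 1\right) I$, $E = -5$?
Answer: $\frac{3913}{5} \approx 782.6$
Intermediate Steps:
$q{\left(U,I \right)} = I \left(-1 + U\right)$ ($q{\left(U,I \right)} = \left(-1 + U\right) I = I \left(-1 + U\right)$)
$V{\left(b \right)} = - \frac{1}{5 b}$ ($V{\left(b \right)} = \frac{1}{b + b \left(-1 - 5\right)} = \frac{1}{b + b \left(-6\right)} = \frac{1}{b - 6 b} = \frac{1}{\left(-5\right) b} = - \frac{1}{5 b}$)
$V{\left(5 \right)} \left(-19565\right) = - \frac{1}{5 \cdot 5} \left(-19565\right) = \left(- \frac{1}{5}\right) \frac{1}{5} \left(-19565\right) = \left(- \frac{1}{25}\right) \left(-19565\right) = \frac{3913}{5}$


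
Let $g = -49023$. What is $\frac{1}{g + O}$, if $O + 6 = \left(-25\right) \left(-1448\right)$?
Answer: $- \frac{1}{12829} \approx -7.7948 \cdot 10^{-5}$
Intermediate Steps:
$O = 36194$ ($O = -6 - -36200 = -6 + 36200 = 36194$)
$\frac{1}{g + O} = \frac{1}{-49023 + 36194} = \frac{1}{-12829} = - \frac{1}{12829}$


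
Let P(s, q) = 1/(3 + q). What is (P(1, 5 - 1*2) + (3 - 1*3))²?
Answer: 1/36 ≈ 0.027778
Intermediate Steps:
(P(1, 5 - 1*2) + (3 - 1*3))² = (1/(3 + (5 - 1*2)) + (3 - 1*3))² = (1/(3 + (5 - 2)) + (3 - 3))² = (1/(3 + 3) + 0)² = (1/6 + 0)² = (⅙ + 0)² = (⅙)² = 1/36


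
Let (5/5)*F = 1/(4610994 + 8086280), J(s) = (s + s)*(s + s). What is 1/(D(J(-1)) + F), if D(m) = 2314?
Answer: 12697274/29381492037 ≈ 0.00043215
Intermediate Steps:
J(s) = 4*s² (J(s) = (2*s)*(2*s) = 4*s²)
F = 1/12697274 (F = 1/(4610994 + 8086280) = 1/12697274 ≈ 7.8757e-8)
1/(D(J(-1)) + F) = 1/(2314 + 1/12697274) = 1/(29381492037/12697274) = 12697274/29381492037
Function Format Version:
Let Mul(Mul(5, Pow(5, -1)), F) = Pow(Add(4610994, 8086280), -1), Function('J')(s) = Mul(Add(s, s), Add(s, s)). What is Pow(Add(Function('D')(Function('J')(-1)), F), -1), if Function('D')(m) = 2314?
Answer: Rational(12697274, 29381492037) ≈ 0.00043215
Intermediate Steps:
Function('J')(s) = Mul(4, Pow(s, 2)) (Function('J')(s) = Mul(Mul(2, s), Mul(2, s)) = Mul(4, Pow(s, 2)))
F = Rational(1, 12697274) (F = Pow(Add(4610994, 8086280), -1) = Pow(12697274, -1) = Rational(1, 12697274) ≈ 7.8757e-8)
Pow(Add(Function('D')(Function('J')(-1)), F), -1) = Pow(Add(2314, Rational(1, 12697274)), -1) = Pow(Rational(29381492037, 12697274), -1) = Rational(12697274, 29381492037)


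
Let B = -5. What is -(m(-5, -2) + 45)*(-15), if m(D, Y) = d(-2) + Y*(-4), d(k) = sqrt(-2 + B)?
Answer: 795 + 15*I*sqrt(7) ≈ 795.0 + 39.686*I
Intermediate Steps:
d(k) = I*sqrt(7) (d(k) = sqrt(-2 - 5) = sqrt(-7) = I*sqrt(7))
m(D, Y) = -4*Y + I*sqrt(7) (m(D, Y) = I*sqrt(7) + Y*(-4) = I*sqrt(7) - 4*Y = -4*Y + I*sqrt(7))
-(m(-5, -2) + 45)*(-15) = -((-4*(-2) + I*sqrt(7)) + 45)*(-15) = -((8 + I*sqrt(7)) + 45)*(-15) = -(53 + I*sqrt(7))*(-15) = -(-795 - 15*I*sqrt(7)) = 795 + 15*I*sqrt(7)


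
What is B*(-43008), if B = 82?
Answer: -3526656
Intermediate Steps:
B*(-43008) = 82*(-43008) = -3526656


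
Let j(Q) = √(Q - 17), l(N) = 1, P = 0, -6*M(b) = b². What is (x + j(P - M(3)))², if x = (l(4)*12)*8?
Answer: (192 + I*√62)²/4 ≈ 9200.5 + 755.9*I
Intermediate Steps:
M(b) = -b²/6
x = 96 (x = (1*12)*8 = 12*8 = 96)
j(Q) = √(-17 + Q)
(x + j(P - M(3)))² = (96 + √(-17 + (0 - (-1)*3²/6)))² = (96 + √(-17 + (0 - (-1)*9/6)))² = (96 + √(-17 + (0 - 1*(-3/2))))² = (96 + √(-17 + (0 + 3/2)))² = (96 + √(-17 + 3/2))² = (96 + √(-31/2))² = (96 + I*√62/2)²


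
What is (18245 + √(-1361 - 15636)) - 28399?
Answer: -10154 + I*√16997 ≈ -10154.0 + 130.37*I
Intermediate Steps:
(18245 + √(-1361 - 15636)) - 28399 = (18245 + √(-16997)) - 28399 = (18245 + I*√16997) - 28399 = -10154 + I*√16997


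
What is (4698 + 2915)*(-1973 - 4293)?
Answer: -47703058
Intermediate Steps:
(4698 + 2915)*(-1973 - 4293) = 7613*(-6266) = -47703058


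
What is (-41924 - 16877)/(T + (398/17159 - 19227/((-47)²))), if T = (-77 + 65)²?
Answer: -2228806687031/5129172353 ≈ -434.54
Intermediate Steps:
T = 144 (T = (-12)² = 144)
(-41924 - 16877)/(T + (398/17159 - 19227/((-47)²))) = (-41924 - 16877)/(144 + (398/17159 - 19227/((-47)²))) = -58801/(144 + (398*(1/17159) - 19227/2209)) = -58801/(144 + (398/17159 - 19227*1/2209)) = -58801/(144 + (398/17159 - 19227/2209)) = -58801/(144 - 329036911/37904231) = -58801/5129172353/37904231 = -58801*37904231/5129172353 = -2228806687031/5129172353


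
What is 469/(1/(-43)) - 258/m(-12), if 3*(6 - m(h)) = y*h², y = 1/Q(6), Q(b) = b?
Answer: -20038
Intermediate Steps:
y = ⅙ (y = 1/6 = ⅙ ≈ 0.16667)
m(h) = 6 - h²/18
469/(1/(-43)) - 258/m(-12) = 469/(1/(-43)) - 258/(6 - 1/18*(-12)²) = 469/(-1/43) - 258/(6 - 1/18*144) = 469*(-43) - 258/(6 - 8) = -20167 - 258/(-2) = -20167 - 258*(-½) = -20167 + 129 = -20038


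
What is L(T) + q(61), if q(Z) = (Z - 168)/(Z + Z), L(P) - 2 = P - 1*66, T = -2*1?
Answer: -8159/122 ≈ -66.877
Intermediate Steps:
T = -2
L(P) = -64 + P (L(P) = 2 + (P - 1*66) = 2 + (P - 66) = 2 + (-66 + P) = -64 + P)
q(Z) = (-168 + Z)/(2*Z) (q(Z) = (-168 + Z)/((2*Z)) = (-168 + Z)*(1/(2*Z)) = (-168 + Z)/(2*Z))
L(T) + q(61) = (-64 - 2) + (1/2)*(-168 + 61)/61 = -66 + (1/2)*(1/61)*(-107) = -66 - 107/122 = -8159/122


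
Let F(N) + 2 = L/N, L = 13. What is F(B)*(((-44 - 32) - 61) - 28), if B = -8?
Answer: 4785/8 ≈ 598.13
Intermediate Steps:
F(N) = -2 + 13/N
F(B)*(((-44 - 32) - 61) - 28) = (-2 + 13/(-8))*(((-44 - 32) - 61) - 28) = (-2 + 13*(-1/8))*((-76 - 61) - 28) = (-2 - 13/8)*(-137 - 28) = -29/8*(-165) = 4785/8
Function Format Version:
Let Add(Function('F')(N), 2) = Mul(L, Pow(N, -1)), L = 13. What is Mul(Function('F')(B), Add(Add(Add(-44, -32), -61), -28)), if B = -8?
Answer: Rational(4785, 8) ≈ 598.13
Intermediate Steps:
Function('F')(N) = Add(-2, Mul(13, Pow(N, -1)))
Mul(Function('F')(B), Add(Add(Add(-44, -32), -61), -28)) = Mul(Add(-2, Mul(13, Pow(-8, -1))), Add(Add(Add(-44, -32), -61), -28)) = Mul(Add(-2, Mul(13, Rational(-1, 8))), Add(Add(-76, -61), -28)) = Mul(Add(-2, Rational(-13, 8)), Add(-137, -28)) = Mul(Rational(-29, 8), -165) = Rational(4785, 8)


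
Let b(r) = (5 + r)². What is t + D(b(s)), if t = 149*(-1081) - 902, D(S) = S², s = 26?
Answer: 761550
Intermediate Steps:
t = -161971 (t = -161069 - 902 = -161971)
t + D(b(s)) = -161971 + ((5 + 26)²)² = -161971 + (31²)² = -161971 + 961² = -161971 + 923521 = 761550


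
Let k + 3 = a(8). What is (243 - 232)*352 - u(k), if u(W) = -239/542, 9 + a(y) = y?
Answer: 2098863/542 ≈ 3872.4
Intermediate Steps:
a(y) = -9 + y
k = -4 (k = -3 + (-9 + 8) = -3 - 1 = -4)
u(W) = -239/542 (u(W) = -239*1/542 = -239/542)
(243 - 232)*352 - u(k) = (243 - 232)*352 - 1*(-239/542) = 11*352 + 239/542 = 3872 + 239/542 = 2098863/542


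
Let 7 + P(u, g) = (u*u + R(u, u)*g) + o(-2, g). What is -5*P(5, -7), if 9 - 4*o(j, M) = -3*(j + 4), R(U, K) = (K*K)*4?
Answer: 13565/4 ≈ 3391.3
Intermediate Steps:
R(U, K) = 4*K² (R(U, K) = K²*4 = 4*K²)
o(j, M) = 21/4 + 3*j/4 (o(j, M) = 9/4 - (-3)*(j + 4)/4 = 9/4 - (-3)*(4 + j)/4 = 9/4 - (-12 - 3*j)/4 = 9/4 + (3 + 3*j/4) = 21/4 + 3*j/4)
P(u, g) = -13/4 + u² + 4*g*u² (P(u, g) = -7 + ((u*u + (4*u²)*g) + (21/4 + (¾)*(-2))) = -7 + ((u² + 4*g*u²) + (21/4 - 3/2)) = -7 + ((u² + 4*g*u²) + 15/4) = -7 + (15/4 + u² + 4*g*u²) = -13/4 + u² + 4*g*u²)
-5*P(5, -7) = -5*(-13/4 + 5² + 4*(-7)*5²) = -5*(-13/4 + 25 + 4*(-7)*25) = -5*(-13/4 + 25 - 700) = -5*(-2713/4) = 13565/4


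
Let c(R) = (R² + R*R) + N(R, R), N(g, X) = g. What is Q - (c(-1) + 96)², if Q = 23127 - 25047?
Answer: -11329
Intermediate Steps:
Q = -1920
c(R) = R + 2*R² (c(R) = (R² + R*R) + R = (R² + R²) + R = 2*R² + R = R + 2*R²)
Q - (c(-1) + 96)² = -1920 - (-(1 + 2*(-1)) + 96)² = -1920 - (-(1 - 2) + 96)² = -1920 - (-1*(-1) + 96)² = -1920 - (1 + 96)² = -1920 - 1*97² = -1920 - 1*9409 = -1920 - 9409 = -11329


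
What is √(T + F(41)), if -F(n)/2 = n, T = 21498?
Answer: 2*√5354 ≈ 146.34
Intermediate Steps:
F(n) = -2*n
√(T + F(41)) = √(21498 - 2*41) = √(21498 - 82) = √21416 = 2*√5354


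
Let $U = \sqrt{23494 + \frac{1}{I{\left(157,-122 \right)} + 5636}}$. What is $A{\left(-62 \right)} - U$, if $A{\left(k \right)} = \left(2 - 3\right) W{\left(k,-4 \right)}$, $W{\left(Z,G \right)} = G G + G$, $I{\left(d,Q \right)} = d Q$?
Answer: $-12 - \frac{\sqrt{477023020282}}{4506} \approx -165.28$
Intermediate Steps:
$I{\left(d,Q \right)} = Q d$
$W{\left(Z,G \right)} = G + G^{2}$ ($W{\left(Z,G \right)} = G^{2} + G = G + G^{2}$)
$U = \frac{\sqrt{477023020282}}{4506}$ ($U = \sqrt{23494 + \frac{1}{\left(-122\right) 157 + 5636}} = \sqrt{23494 + \frac{1}{-19154 + 5636}} = \sqrt{23494 + \frac{1}{-13518}} = \sqrt{23494 - \frac{1}{13518}} = \sqrt{\frac{317591891}{13518}} = \frac{\sqrt{477023020282}}{4506} \approx 153.28$)
$A{\left(k \right)} = -12$ ($A{\left(k \right)} = \left(2 - 3\right) \left(- 4 \left(1 - 4\right)\right) = - \left(-4\right) \left(-3\right) = \left(-1\right) 12 = -12$)
$A{\left(-62 \right)} - U = -12 - \frac{\sqrt{477023020282}}{4506}$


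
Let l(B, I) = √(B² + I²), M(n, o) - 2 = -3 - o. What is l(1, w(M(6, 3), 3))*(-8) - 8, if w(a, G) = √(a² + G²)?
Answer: -8 - 8*√26 ≈ -48.792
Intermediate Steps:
M(n, o) = -1 - o (M(n, o) = 2 + (-3 - o) = -1 - o)
w(a, G) = √(G² + a²)
l(1, w(M(6, 3), 3))*(-8) - 8 = √(1² + (√(3² + (-1 - 1*3)²))²)*(-8) - 8 = √(1 + (√(9 + (-1 - 3)²))²)*(-8) - 8 = √(1 + (√(9 + (-4)²))²)*(-8) - 8 = √(1 + (√(9 + 16))²)*(-8) - 8 = √(1 + (√25)²)*(-8) - 8 = √(1 + 5²)*(-8) - 8 = √(1 + 25)*(-8) - 8 = √26*(-8) - 8 = -8*√26 - 8 = -8 - 8*√26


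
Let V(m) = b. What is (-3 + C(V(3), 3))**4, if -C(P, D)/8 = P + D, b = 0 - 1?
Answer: 130321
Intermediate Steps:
b = -1
V(m) = -1
C(P, D) = -8*D - 8*P (C(P, D) = -8*(P + D) = -8*(D + P) = -8*D - 8*P)
(-3 + C(V(3), 3))**4 = (-3 + (-8*3 - 8*(-1)))**4 = (-3 + (-24 + 8))**4 = (-3 - 16)**4 = (-19)**4 = 130321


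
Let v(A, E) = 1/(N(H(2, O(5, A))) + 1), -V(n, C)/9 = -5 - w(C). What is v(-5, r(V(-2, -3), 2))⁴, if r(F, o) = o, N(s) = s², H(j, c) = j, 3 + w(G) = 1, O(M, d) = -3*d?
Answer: 1/625 ≈ 0.0016000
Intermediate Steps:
w(G) = -2 (w(G) = -3 + 1 = -2)
V(n, C) = 27 (V(n, C) = -9*(-5 - 1*(-2)) = -9*(-5 + 2) = -9*(-3) = 27)
v(A, E) = ⅕ (v(A, E) = 1/(2² + 1) = 1/(4 + 1) = 1/5 = ⅕)
v(-5, r(V(-2, -3), 2))⁴ = (⅕)⁴ = 1/625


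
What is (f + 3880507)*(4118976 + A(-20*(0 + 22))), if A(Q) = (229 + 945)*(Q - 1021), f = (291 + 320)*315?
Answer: 9790455320664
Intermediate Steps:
f = 192465 (f = 611*315 = 192465)
A(Q) = -1198654 + 1174*Q (A(Q) = 1174*(-1021 + Q) = -1198654 + 1174*Q)
(f + 3880507)*(4118976 + A(-20*(0 + 22))) = (192465 + 3880507)*(4118976 + (-1198654 + 1174*(-20*(0 + 22)))) = 4072972*(4118976 + (-1198654 + 1174*(-20*22))) = 4072972*(4118976 + (-1198654 + 1174*(-440))) = 4072972*(4118976 + (-1198654 - 516560)) = 4072972*(4118976 - 1715214) = 4072972*2403762 = 9790455320664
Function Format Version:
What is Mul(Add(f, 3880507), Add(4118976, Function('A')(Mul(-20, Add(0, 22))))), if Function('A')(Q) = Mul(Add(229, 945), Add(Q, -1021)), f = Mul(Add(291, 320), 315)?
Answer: 9790455320664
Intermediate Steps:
f = 192465 (f = Mul(611, 315) = 192465)
Function('A')(Q) = Add(-1198654, Mul(1174, Q)) (Function('A')(Q) = Mul(1174, Add(-1021, Q)) = Add(-1198654, Mul(1174, Q)))
Mul(Add(f, 3880507), Add(4118976, Function('A')(Mul(-20, Add(0, 22))))) = Mul(Add(192465, 3880507), Add(4118976, Add(-1198654, Mul(1174, Mul(-20, Add(0, 22)))))) = Mul(4072972, Add(4118976, Add(-1198654, Mul(1174, Mul(-20, 22))))) = Mul(4072972, Add(4118976, Add(-1198654, Mul(1174, -440)))) = Mul(4072972, Add(4118976, Add(-1198654, -516560))) = Mul(4072972, Add(4118976, -1715214)) = Mul(4072972, 2403762) = 9790455320664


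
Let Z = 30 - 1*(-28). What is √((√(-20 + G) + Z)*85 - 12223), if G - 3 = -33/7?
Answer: √(-357357 + 1190*I*√266)/7 ≈ 2.3182 + 85.431*I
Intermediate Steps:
G = -12/7 (G = 3 - 33/7 = -12/7 ≈ -1.7143)
Z = 58 (Z = 30 + 28 = 58)
√((√(-20 + G) + Z)*85 - 12223) = √((√(-20 - 12/7) + 58)*85 - 12223) = √((√(-152/7) + 58)*85 - 12223) = √((2*I*√266/7 + 58)*85 - 12223) = √((58 + 2*I*√266/7)*85 - 12223) = √((4930 + 170*I*√266/7) - 12223) = √(-7293 + 170*I*√266/7)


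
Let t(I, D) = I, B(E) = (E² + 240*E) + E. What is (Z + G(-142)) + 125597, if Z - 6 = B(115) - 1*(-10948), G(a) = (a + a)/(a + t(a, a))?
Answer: 177492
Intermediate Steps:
B(E) = E² + 241*E
G(a) = 1 (G(a) = (a + a)/(a + a) = (2*a)/((2*a)) = (2*a)*(1/(2*a)) = 1)
Z = 51894 (Z = 6 + (115*(241 + 115) - 1*(-10948)) = 6 + (115*356 + 10948) = 6 + (40940 + 10948) = 6 + 51888 = 51894)
(Z + G(-142)) + 125597 = (51894 + 1) + 125597 = 51895 + 125597 = 177492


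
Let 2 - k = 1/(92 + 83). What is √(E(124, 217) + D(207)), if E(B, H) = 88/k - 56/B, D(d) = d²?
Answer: √5020620187055/10819 ≈ 207.11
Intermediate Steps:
k = 349/175 (k = 2 - 1/(92 + 83) = 2 - 1/175 = 349/175 ≈ 1.9943)
E(B, H) = 15400/349 - 56/B (E(B, H) = 88/(349/175) - 56/B = 88*(175/349) - 56/B = 15400/349 - 56/B)
√(E(124, 217) + D(207)) = √((15400/349 - 56/124) + 207²) = √((15400/349 - 56*1/124) + 42849) = √((15400/349 - 14/31) + 42849) = √(472514/10819 + 42849) = √(464055845/10819) = √5020620187055/10819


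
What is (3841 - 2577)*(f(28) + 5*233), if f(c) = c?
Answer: 1507952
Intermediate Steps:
(3841 - 2577)*(f(28) + 5*233) = (3841 - 2577)*(28 + 5*233) = 1264*(28 + 1165) = 1264*1193 = 1507952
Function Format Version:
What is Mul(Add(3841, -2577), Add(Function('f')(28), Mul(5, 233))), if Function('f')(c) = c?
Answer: 1507952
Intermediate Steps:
Mul(Add(3841, -2577), Add(Function('f')(28), Mul(5, 233))) = Mul(Add(3841, -2577), Add(28, Mul(5, 233))) = Mul(1264, Add(28, 1165)) = Mul(1264, 1193) = 1507952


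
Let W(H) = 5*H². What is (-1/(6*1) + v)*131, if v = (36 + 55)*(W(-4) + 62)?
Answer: 10156561/6 ≈ 1.6928e+6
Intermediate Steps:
v = 12922 (v = (36 + 55)*(5*(-4)² + 62) = 91*(5*16 + 62) = 91*(80 + 62) = 91*142 = 12922)
(-1/(6*1) + v)*131 = (-1/(6*1) + 12922)*131 = (-1/6 + 12922)*131 = (-1*⅙ + 12922)*131 = (-⅙ + 12922)*131 = (77531/6)*131 = 10156561/6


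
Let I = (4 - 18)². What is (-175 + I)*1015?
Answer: 21315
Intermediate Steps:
I = 196 (I = (-14)² = 196)
(-175 + I)*1015 = (-175 + 196)*1015 = 21*1015 = 21315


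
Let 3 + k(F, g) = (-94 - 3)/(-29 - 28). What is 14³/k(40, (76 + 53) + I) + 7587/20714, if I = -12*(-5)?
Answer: -1619636937/766418 ≈ -2113.3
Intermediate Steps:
I = 60
k(F, g) = -74/57 (k(F, g) = -3 + (-94 - 3)/(-29 - 28) = -3 - 97/(-57) = -3 - 97*(-1/57) = -3 + 97/57 = -74/57)
14³/k(40, (76 + 53) + I) + 7587/20714 = 14³/(-74/57) + 7587/20714 = 2744*(-57/74) + 7587*(1/20714) = -78204/37 + 7587/20714 = -1619636937/766418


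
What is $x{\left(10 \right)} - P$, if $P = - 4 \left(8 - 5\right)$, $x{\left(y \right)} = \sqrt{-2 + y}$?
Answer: $12 + 2 \sqrt{2} \approx 14.828$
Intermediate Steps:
$P = -12$ ($P = \left(-4\right) 3 = -12$)
$x{\left(10 \right)} - P = \sqrt{-2 + 10} - -12 = \sqrt{8} + 12 = 2 \sqrt{2} + 12 = 12 + 2 \sqrt{2}$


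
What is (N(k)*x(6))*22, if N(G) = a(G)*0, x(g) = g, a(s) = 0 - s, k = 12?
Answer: 0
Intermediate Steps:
a(s) = -s
N(G) = 0 (N(G) = -G*0 = 0)
(N(k)*x(6))*22 = (0*6)*22 = 0*22 = 0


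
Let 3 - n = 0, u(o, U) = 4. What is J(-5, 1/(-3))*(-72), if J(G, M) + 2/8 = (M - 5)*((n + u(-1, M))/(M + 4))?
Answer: 8262/11 ≈ 751.09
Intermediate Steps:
n = 3 (n = 3 - 1*0 = 3 + 0 = 3)
J(G, M) = -¼ + 7*(-5 + M)/(4 + M) (J(G, M) = -¼ + (M - 5)*((3 + 4)/(M + 4)) = -¼ + (-5 + M)*(7/(4 + M)) = -¼ + 7*(-5 + M)/(4 + M))
J(-5, 1/(-3))*(-72) = (9*(-16 + 3/(-3))/(4*(4 + 1/(-3))))*(-72) = (9*(-16 + 3*(-⅓))/(4*(4 - ⅓)))*(-72) = (9*(-16 - 1)/(4*(11/3)))*(-72) = ((9/4)*(3/11)*(-17))*(-72) = -459/44*(-72) = 8262/11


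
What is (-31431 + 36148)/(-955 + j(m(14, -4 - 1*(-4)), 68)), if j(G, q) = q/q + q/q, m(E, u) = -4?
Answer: -4717/953 ≈ -4.9496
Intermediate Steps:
j(G, q) = 2 (j(G, q) = 1 + 1 = 2)
(-31431 + 36148)/(-955 + j(m(14, -4 - 1*(-4)), 68)) = (-31431 + 36148)/(-955 + 2) = 4717/(-953) = 4717*(-1/953) = -4717/953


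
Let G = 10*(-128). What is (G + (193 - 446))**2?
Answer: 2350089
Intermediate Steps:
G = -1280
(G + (193 - 446))**2 = (-1280 + (193 - 446))**2 = (-1280 - 253)**2 = (-1533)**2 = 2350089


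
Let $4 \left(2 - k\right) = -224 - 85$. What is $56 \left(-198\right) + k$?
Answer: $- \frac{44035}{4} \approx -11009.0$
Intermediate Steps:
$k = \frac{317}{4}$ ($k = 2 - \frac{-224 - 85}{4} = 2 - - \frac{309}{4} = 2 + \frac{309}{4} = \frac{317}{4} \approx 79.25$)
$56 \left(-198\right) + k = 56 \left(-198\right) + \frac{317}{4} = -11088 + \frac{317}{4} = - \frac{44035}{4}$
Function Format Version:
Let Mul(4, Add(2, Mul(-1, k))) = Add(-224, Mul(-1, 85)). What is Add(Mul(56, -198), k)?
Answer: Rational(-44035, 4) ≈ -11009.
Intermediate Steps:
k = Rational(317, 4) (k = Add(2, Mul(Rational(-1, 4), Add(-224, Mul(-1, 85)))) = Add(2, Mul(Rational(-1, 4), Add(-224, -85))) = Add(2, Mul(Rational(-1, 4), -309)) = Add(2, Rational(309, 4)) = Rational(317, 4) ≈ 79.250)
Add(Mul(56, -198), k) = Add(Mul(56, -198), Rational(317, 4)) = Add(-11088, Rational(317, 4)) = Rational(-44035, 4)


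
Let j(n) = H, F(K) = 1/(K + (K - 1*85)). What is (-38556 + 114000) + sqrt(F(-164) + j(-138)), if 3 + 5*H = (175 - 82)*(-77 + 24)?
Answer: 75444 + I*sqrt(4206241865)/2065 ≈ 75444.0 + 31.407*I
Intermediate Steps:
F(K) = 1/(-85 + 2*K) (F(K) = 1/(K + (K - 85)) = 1/(K + (-85 + K)) = 1/(-85 + 2*K))
H = -4932/5 (H = -3/5 + ((175 - 82)*(-77 + 24))/5 = -3/5 + (93*(-53))/5 = -3/5 + (1/5)*(-4929) = -3/5 - 4929/5 = -4932/5 ≈ -986.40)
j(n) = -4932/5
(-38556 + 114000) + sqrt(F(-164) + j(-138)) = (-38556 + 114000) + sqrt(1/(-85 + 2*(-164)) - 4932/5) = 75444 + sqrt(1/(-85 - 328) - 4932/5) = 75444 + sqrt(1/(-413) - 4932/5) = 75444 + sqrt(-1/413 - 4932/5) = 75444 + sqrt(-2036921/2065) = 75444 + I*sqrt(4206241865)/2065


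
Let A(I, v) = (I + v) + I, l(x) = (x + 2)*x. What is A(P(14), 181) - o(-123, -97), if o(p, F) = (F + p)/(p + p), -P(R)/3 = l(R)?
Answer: -143159/123 ≈ -1163.9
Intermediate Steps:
l(x) = x*(2 + x) (l(x) = (2 + x)*x = x*(2 + x))
P(R) = -3*R*(2 + R)
o(p, F) = (F + p)/(2*p) (o(p, F) = (F + p)/((2*p)) = (F + p)*(1/(2*p)) = (F + p)/(2*p))
A(I, v) = v + 2*I
A(P(14), 181) - o(-123, -97) = (181 + 2*(-3*14*(2 + 14))) - (-97 - 123)/(2*(-123)) = (181 + 2*(-3*14*16)) - (-1)*(-220)/(2*123) = (181 + 2*(-672)) - 1*110/123 = (181 - 1344) - 110/123 = -1163 - 110/123 = -143159/123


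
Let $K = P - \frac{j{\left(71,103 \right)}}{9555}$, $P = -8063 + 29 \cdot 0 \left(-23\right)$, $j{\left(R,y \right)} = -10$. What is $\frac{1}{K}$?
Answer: $- \frac{1911}{15408391} \approx -0.00012402$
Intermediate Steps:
$P = -8063$ ($P = -8063 + 0 \left(-23\right) = -8063 + 0 = -8063$)
$K = - \frac{15408391}{1911}$ ($K = -8063 - - \frac{10}{9555} = -8063 - \left(-10\right) \frac{1}{9555} = -8063 - - \frac{2}{1911} = -8063 + \frac{2}{1911} = - \frac{15408391}{1911} \approx -8063.0$)
$\frac{1}{K} = \frac{1}{- \frac{15408391}{1911}} = - \frac{1911}{15408391}$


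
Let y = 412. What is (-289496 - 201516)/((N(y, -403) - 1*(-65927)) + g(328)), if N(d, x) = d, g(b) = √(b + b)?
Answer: -32573245068/4400862265 + 1964048*√41/4400862265 ≈ -7.3987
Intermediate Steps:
g(b) = √2*√b (g(b) = √(2*b) = √2*√b)
(-289496 - 201516)/((N(y, -403) - 1*(-65927)) + g(328)) = (-289496 - 201516)/((412 - 1*(-65927)) + √2*√328) = -491012/((412 + 65927) + √2*(2*√82)) = -491012/(66339 + 4*√41)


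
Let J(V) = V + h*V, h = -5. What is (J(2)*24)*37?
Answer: -7104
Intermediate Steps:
J(V) = -4*V (J(V) = V - 5*V = -4*V)
(J(2)*24)*37 = (-4*2*24)*37 = -8*24*37 = -192*37 = -7104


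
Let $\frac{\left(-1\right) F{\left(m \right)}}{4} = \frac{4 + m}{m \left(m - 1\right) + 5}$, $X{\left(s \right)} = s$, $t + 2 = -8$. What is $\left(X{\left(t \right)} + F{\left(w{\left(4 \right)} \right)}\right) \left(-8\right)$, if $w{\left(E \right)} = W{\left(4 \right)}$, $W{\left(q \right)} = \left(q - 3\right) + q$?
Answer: $\frac{2288}{25} \approx 91.52$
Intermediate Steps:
$t = -10$ ($t = -2 - 8 = -10$)
$W{\left(q \right)} = -3 + 2 q$ ($W{\left(q \right)} = \left(-3 + q\right) + q = -3 + 2 q$)
$w{\left(E \right)} = 5$ ($w{\left(E \right)} = -3 + 2 \cdot 4 = -3 + 8 = 5$)
$F{\left(m \right)} = - \frac{4 \left(4 + m\right)}{5 + m \left(-1 + m\right)}$ ($F{\left(m \right)} = - 4 \frac{4 + m}{m \left(m - 1\right) + 5} = - 4 \frac{4 + m}{m \left(-1 + m\right) + 5} = - 4 \frac{4 + m}{5 + m \left(-1 + m\right)} = - \frac{4 \left(4 + m\right)}{5 + m \left(-1 + m\right)}$)
$\left(X{\left(t \right)} + F{\left(w{\left(4 \right)} \right)}\right) \left(-8\right) = \left(-10 + \frac{4 \left(-4 - 5\right)}{5 + 5^{2} - 5}\right) \left(-8\right) = \left(-10 + \frac{4 \left(-4 - 5\right)}{5 + 25 - 5}\right) \left(-8\right) = \left(-10 + 4 \cdot \frac{1}{25} \left(-9\right)\right) \left(-8\right) = \left(-10 - \frac{36}{25}\right) \left(-8\right) = \left(- \frac{286}{25}\right) \left(-8\right) = \frac{2288}{25}$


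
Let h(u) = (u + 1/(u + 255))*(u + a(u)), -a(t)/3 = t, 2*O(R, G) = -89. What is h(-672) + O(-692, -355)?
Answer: -251093971/278 ≈ -9.0322e+5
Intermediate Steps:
O(R, G) = -89/2 (O(R, G) = (1/2)*(-89) = -89/2)
a(t) = -3*t
h(u) = -2*u*(u + 1/(255 + u)) (h(u) = (u + 1/(u + 255))*(u - 3*u) = (u + 1/(255 + u))*(-2*u) = -2*u*(u + 1/(255 + u)))
h(-672) + O(-692, -355) = 2*(-672)*(-1 - 1*(-672)**2 - 255*(-672))/(255 - 672) - 89/2 = 2*(-672)*(-1 - 1*451584 + 171360)/(-417) - 89/2 = 2*(-672)*(-1/417)*(-1 - 451584 + 171360) - 89/2 = 2*(-672)*(-1/417)*(-280225) - 89/2 = -125540800/139 - 89/2 = -251093971/278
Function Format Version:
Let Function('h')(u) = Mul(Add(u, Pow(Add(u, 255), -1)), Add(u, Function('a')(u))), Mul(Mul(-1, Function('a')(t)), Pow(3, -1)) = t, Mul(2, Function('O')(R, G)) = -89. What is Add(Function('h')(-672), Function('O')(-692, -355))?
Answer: Rational(-251093971, 278) ≈ -9.0322e+5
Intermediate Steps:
Function('O')(R, G) = Rational(-89, 2) (Function('O')(R, G) = Mul(Rational(1, 2), -89) = Rational(-89, 2))
Function('a')(t) = Mul(-3, t)
Function('h')(u) = Mul(-2, u, Add(u, Pow(Add(255, u), -1))) (Function('h')(u) = Mul(Add(u, Pow(Add(u, 255), -1)), Add(u, Mul(-3, u))) = Mul(Add(u, Pow(Add(255, u), -1)), Mul(-2, u)) = Mul(-2, u, Add(u, Pow(Add(255, u), -1))))
Add(Function('h')(-672), Function('O')(-692, -355)) = Add(Mul(2, -672, Pow(Add(255, -672), -1), Add(-1, Mul(-1, Pow(-672, 2)), Mul(-255, -672))), Rational(-89, 2)) = Add(Mul(2, -672, Pow(-417, -1), Add(-1, Mul(-1, 451584), 171360)), Rational(-89, 2)) = Add(Mul(2, -672, Rational(-1, 417), Add(-1, -451584, 171360)), Rational(-89, 2)) = Add(Mul(2, -672, Rational(-1, 417), -280225), Rational(-89, 2)) = Add(Rational(-125540800, 139), Rational(-89, 2)) = Rational(-251093971, 278)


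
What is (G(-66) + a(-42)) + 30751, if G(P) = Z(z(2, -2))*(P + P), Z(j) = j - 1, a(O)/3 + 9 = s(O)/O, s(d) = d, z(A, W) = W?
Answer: 31123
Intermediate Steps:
a(O) = -24 (a(O) = -27 + 3*(O/O) = -27 + 3*1 = -27 + 3 = -24)
Z(j) = -1 + j
G(P) = -6*P (G(P) = (-1 - 2)*(P + P) = -6*P)
(G(-66) + a(-42)) + 30751 = (-6*(-66) - 24) + 30751 = (396 - 24) + 30751 = 372 + 30751 = 31123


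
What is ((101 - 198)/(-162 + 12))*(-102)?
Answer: -1649/25 ≈ -65.960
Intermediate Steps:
((101 - 198)/(-162 + 12))*(-102) = -97/(-150)*(-102) = -97*(-1/150)*(-102) = (97/150)*(-102) = -1649/25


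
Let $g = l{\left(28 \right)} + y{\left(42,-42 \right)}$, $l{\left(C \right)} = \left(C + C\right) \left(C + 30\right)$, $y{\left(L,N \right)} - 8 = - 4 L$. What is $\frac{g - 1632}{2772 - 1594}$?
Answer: $\frac{728}{589} \approx 1.236$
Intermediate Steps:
$y{\left(L,N \right)} = 8 - 4 L$
$l{\left(C \right)} = 2 C \left(30 + C\right)$
$g = 3088$ ($g = 2 \cdot 28 \left(30 + 28\right) + \left(8 - 168\right) = 2 \cdot 28 \cdot 58 + \left(8 - 168\right) = 3248 - 160 = 3088$)
$\frac{g - 1632}{2772 - 1594} = \frac{3088 - 1632}{2772 - 1594} = \frac{1456}{1178} = 1456 \cdot \frac{1}{1178} = \frac{728}{589}$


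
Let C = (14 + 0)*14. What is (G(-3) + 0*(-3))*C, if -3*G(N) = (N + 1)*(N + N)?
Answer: -784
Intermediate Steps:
G(N) = -2*N*(1 + N)/3 (G(N) = -(N + 1)*(N + N)/3 = -(1 + N)*2*N/3 = -2*N*(1 + N)/3)
C = 196 (C = 14*14 = 196)
(G(-3) + 0*(-3))*C = (-⅔*(-3)*(1 - 3) + 0*(-3))*196 = (-⅔*(-3)*(-2) + 0)*196 = (-4 + 0)*196 = -4*196 = -784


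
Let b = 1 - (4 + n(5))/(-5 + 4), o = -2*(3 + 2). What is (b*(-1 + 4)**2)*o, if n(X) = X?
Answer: -900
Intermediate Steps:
o = -10 (o = -2*5 = -10)
b = 10 (b = 1 - (4 + 5)/(-5 + 4) = 1 - 9/(-1) = 1 - 9*(-1) = 1 - 1*(-9) = 1 + 9 = 10)
(b*(-1 + 4)**2)*o = (10*(-1 + 4)**2)*(-10) = (10*3**2)*(-10) = (10*9)*(-10) = 90*(-10) = -900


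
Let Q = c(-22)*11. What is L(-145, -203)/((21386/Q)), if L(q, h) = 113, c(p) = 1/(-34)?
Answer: -1243/727124 ≈ -0.0017095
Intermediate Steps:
c(p) = -1/34
Q = -11/34 (Q = -1/34*11 = -11/34 ≈ -0.32353)
L(-145, -203)/((21386/Q)) = 113/((21386/(-11/34))) = 113/((21386*(-34/11))) = 113/(-727124/11) = 113*(-11/727124) = -1243/727124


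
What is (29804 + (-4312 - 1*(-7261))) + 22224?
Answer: 54977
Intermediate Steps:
(29804 + (-4312 - 1*(-7261))) + 22224 = (29804 + (-4312 + 7261)) + 22224 = (29804 + 2949) + 22224 = 32753 + 22224 = 54977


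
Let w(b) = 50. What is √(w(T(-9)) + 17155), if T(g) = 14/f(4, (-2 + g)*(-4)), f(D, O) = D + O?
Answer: √17205 ≈ 131.17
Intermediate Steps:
T(g) = 14/(12 - 4*g) (T(g) = 14/(4 + (-2 + g)*(-4)) = 14/(4 + (8 - 4*g)) = 14/(12 - 4*g))
√(w(T(-9)) + 17155) = √(50 + 17155) = √17205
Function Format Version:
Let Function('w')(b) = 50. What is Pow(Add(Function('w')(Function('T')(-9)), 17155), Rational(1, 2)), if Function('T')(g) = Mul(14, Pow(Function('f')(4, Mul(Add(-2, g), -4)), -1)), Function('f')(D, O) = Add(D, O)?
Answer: Pow(17205, Rational(1, 2)) ≈ 131.17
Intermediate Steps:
Function('T')(g) = Mul(14, Pow(Add(12, Mul(-4, g)), -1)) (Function('T')(g) = Mul(14, Pow(Add(4, Mul(Add(-2, g), -4)), -1)) = Mul(14, Pow(Add(4, Add(8, Mul(-4, g))), -1)) = Mul(14, Pow(Add(12, Mul(-4, g)), -1)))
Pow(Add(Function('w')(Function('T')(-9)), 17155), Rational(1, 2)) = Pow(Add(50, 17155), Rational(1, 2)) = Pow(17205, Rational(1, 2))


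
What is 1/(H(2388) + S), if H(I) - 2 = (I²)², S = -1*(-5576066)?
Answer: 1/32519013648004 ≈ 3.0751e-14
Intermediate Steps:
S = 5576066
H(I) = 2 + I⁴ (H(I) = 2 + (I²)² = 2 + I⁴)
1/(H(2388) + S) = 1/((2 + 2388⁴) + 5576066) = 1/((2 + 32519008071936) + 5576066) = 1/(32519008071938 + 5576066) = 1/32519013648004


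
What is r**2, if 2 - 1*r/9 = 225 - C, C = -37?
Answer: 5475600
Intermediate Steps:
r = -2340 (r = 18 - 9*(225 - 1*(-37)) = 18 - 9*(225 + 37) = 18 - 9*262 = 18 - 2358 = -2340)
r**2 = (-2340)**2 = 5475600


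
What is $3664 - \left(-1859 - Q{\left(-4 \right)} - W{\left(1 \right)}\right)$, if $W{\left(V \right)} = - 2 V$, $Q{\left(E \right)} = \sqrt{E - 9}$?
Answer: $5521 + i \sqrt{13} \approx 5521.0 + 3.6056 i$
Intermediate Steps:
$Q{\left(E \right)} = \sqrt{-9 + E}$
$3664 - \left(-1859 - Q{\left(-4 \right)} - W{\left(1 \right)}\right) = 3664 + \left(\left(\left(-2\right) 1 + \sqrt{-9 - 4}\right) - -1859\right) = 3664 + \left(\left(-2 + \sqrt{-13}\right) + 1859\right) = 3664 + \left(\left(-2 + i \sqrt{13}\right) + 1859\right) = 3664 + \left(1857 + i \sqrt{13}\right) = 5521 + i \sqrt{13}$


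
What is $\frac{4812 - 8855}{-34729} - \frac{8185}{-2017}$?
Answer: $\frac{292411596}{70048393} \approx 4.1744$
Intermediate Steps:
$\frac{4812 - 8855}{-34729} - \frac{8185}{-2017} = \left(4812 - 8855\right) \left(- \frac{1}{34729}\right) - - \frac{8185}{2017} = \left(-4043\right) \left(- \frac{1}{34729}\right) + \frac{8185}{2017} = \frac{4043}{34729} + \frac{8185}{2017} = \frac{292411596}{70048393}$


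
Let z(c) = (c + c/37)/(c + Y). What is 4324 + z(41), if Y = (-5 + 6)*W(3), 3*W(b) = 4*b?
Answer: 7201018/1665 ≈ 4324.9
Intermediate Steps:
W(b) = 4*b/3 (W(b) = (4*b)/3 = 4*b/3)
Y = 4 (Y = (-5 + 6)*((4/3)*3) = 1*4 = 4)
z(c) = 38*c/(37*(4 + c)) (z(c) = (c + c/37)/(c + 4) = (c + c*(1/37))/(4 + c) = (c + c/37)/(4 + c) = (38*c/37)/(4 + c) = 38*c/(37*(4 + c)))
4324 + z(41) = 4324 + (38/37)*41/(4 + 41) = 4324 + (38/37)*41/45 = 4324 + (38/37)*41*(1/45) = 4324 + 1558/1665 = 7201018/1665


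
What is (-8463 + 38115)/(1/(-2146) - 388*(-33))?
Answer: 63633192/27477383 ≈ 2.3158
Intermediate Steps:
(-8463 + 38115)/(1/(-2146) - 388*(-33)) = 29652/(-1/2146 + 12804) = 29652/(27477383/2146) = 29652*(2146/27477383) = 63633192/27477383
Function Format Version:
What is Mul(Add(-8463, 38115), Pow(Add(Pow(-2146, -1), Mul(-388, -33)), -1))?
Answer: Rational(63633192, 27477383) ≈ 2.3158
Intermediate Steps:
Mul(Add(-8463, 38115), Pow(Add(Pow(-2146, -1), Mul(-388, -33)), -1)) = Mul(29652, Pow(Add(Rational(-1, 2146), 12804), -1)) = Mul(29652, Pow(Rational(27477383, 2146), -1)) = Mul(29652, Rational(2146, 27477383)) = Rational(63633192, 27477383)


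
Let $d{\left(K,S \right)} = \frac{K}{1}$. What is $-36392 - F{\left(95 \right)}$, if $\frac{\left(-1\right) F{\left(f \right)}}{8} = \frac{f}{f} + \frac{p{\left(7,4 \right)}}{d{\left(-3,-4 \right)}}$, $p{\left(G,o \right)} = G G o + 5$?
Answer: $-36920$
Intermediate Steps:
$d{\left(K,S \right)} = K$ ($d{\left(K,S \right)} = K 1 = K$)
$p{\left(G,o \right)} = 5 + o G^{2}$ ($p{\left(G,o \right)} = G^{2} o + 5 = o G^{2} + 5 = 5 + o G^{2}$)
$F{\left(f \right)} = 528$ ($F{\left(f \right)} = - 8 \left(\frac{f}{f} + \frac{5 + 4 \cdot 7^{2}}{-3}\right) = - 8 \left(1 + \left(5 + 4 \cdot 49\right) \left(- \frac{1}{3}\right)\right) = - 8 \left(1 + \left(5 + 196\right) \left(- \frac{1}{3}\right)\right) = - 8 \left(1 + 201 \left(- \frac{1}{3}\right)\right) = - 8 \left(1 - 67\right) = \left(-8\right) \left(-66\right) = 528$)
$-36392 - F{\left(95 \right)} = -36392 - 528 = -36920$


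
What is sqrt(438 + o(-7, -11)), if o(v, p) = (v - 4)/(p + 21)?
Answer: sqrt(43690)/10 ≈ 20.902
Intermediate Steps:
o(v, p) = (-4 + v)/(21 + p)
sqrt(438 + o(-7, -11)) = sqrt(438 + (-4 - 7)/(21 - 11)) = sqrt(438 - 11/10) = sqrt(4369/10) = sqrt(43690)/10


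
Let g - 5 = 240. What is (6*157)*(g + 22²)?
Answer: 686718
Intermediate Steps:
g = 245 (g = 5 + 240 = 245)
(6*157)*(g + 22²) = (6*157)*(245 + 22²) = 942*(245 + 484) = 942*729 = 686718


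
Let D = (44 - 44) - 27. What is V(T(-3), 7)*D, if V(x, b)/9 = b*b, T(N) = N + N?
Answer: -11907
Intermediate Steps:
T(N) = 2*N
V(x, b) = 9*b² (V(x, b) = 9*(b*b) = 9*b²)
D = -27 (D = 0 - 27 = -27)
V(T(-3), 7)*D = (9*7²)*(-27) = (9*49)*(-27) = 441*(-27) = -11907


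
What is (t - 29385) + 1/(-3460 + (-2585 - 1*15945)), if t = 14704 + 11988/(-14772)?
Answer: -397432088131/27069690 ≈ -14682.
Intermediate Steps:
t = 18099625/1231 (t = 14704 + 11988*(-1/14772) = 14704 - 999/1231 = 18099625/1231 ≈ 14703.)
(t - 29385) + 1/(-3460 + (-2585 - 1*15945)) = (18099625/1231 - 29385) + 1/(-3460 + (-2585 - 1*15945)) = -18073310/1231 + 1/(-3460 + (-2585 - 15945)) = -18073310/1231 + 1/(-3460 - 18530) = -18073310/1231 + 1/(-21990) = -18073310/1231 - 1/21990 = -397432088131/27069690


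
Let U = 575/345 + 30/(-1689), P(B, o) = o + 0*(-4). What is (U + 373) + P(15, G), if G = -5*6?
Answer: 582112/1689 ≈ 344.65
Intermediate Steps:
G = -30
P(B, o) = o (P(B, o) = o + 0 = o)
U = 2785/1689 (U = 575*(1/345) + 30*(-1/1689) = 5/3 - 10/563 = 2785/1689 ≈ 1.6489)
(U + 373) + P(15, G) = (2785/1689 + 373) - 30 = 632782/1689 - 30 = 582112/1689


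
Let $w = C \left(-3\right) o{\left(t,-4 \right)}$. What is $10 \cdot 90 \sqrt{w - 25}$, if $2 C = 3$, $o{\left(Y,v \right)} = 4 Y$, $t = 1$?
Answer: $900 i \sqrt{43} \approx 5901.7 i$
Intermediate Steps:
$C = \frac{3}{2}$ ($C = \frac{1}{2} \cdot 3 = \frac{3}{2} \approx 1.5$)
$w = -18$ ($w = \frac{3}{2} \left(-3\right) 4 \cdot 1 = \left(- \frac{9}{2}\right) 4 = -18$)
$10 \cdot 90 \sqrt{w - 25} = 10 \cdot 90 \sqrt{-18 - 25} = 900 \sqrt{-43} = 900 i \sqrt{43}$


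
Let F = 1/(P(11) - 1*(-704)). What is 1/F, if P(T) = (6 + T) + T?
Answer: 732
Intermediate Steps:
P(T) = 6 + 2*T
F = 1/732 (F = 1/((6 + 2*11) - 1*(-704)) = 1/((6 + 22) + 704) = 1/(28 + 704) = 1/732 ≈ 0.0013661)
1/F = 1/(1/732) = 732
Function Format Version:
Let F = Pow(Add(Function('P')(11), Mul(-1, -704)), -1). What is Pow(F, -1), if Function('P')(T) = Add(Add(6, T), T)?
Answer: 732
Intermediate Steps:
Function('P')(T) = Add(6, Mul(2, T))
F = Rational(1, 732) (F = Pow(Add(Add(6, Mul(2, 11)), Mul(-1, -704)), -1) = Pow(Add(Add(6, 22), 704), -1) = Pow(Add(28, 704), -1) = Pow(732, -1) = Rational(1, 732) ≈ 0.0013661)
Pow(F, -1) = Pow(Rational(1, 732), -1) = 732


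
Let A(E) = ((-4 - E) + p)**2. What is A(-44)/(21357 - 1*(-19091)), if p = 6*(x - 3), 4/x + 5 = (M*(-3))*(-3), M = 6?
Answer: 303601/24278912 ≈ 0.012505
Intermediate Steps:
x = 4/49 (x = 4/(-5 + (6*(-3))*(-3)) = 4/(-5 - 18*(-3)) = 4/(-5 + 54) = 4/49 ≈ 0.081633)
p = -858/49 (p = 6*(4/49 - 3) = 6*(-143/49) = -858/49 ≈ -17.510)
A(E) = (-1054/49 - E)**2 (A(E) = ((-4 - E) - 858/49)**2 = (-1054/49 - E)**2)
A(-44)/(21357 - 1*(-19091)) = ((1054 + 49*(-44))**2/2401)/(21357 - 1*(-19091)) = ((1054 - 2156)**2/2401)/(21357 + 19091) = ((1/2401)*(-1102)**2)/40448 = ((1/2401)*1214404)*(1/40448) = (1214404/2401)*(1/40448) = 303601/24278912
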